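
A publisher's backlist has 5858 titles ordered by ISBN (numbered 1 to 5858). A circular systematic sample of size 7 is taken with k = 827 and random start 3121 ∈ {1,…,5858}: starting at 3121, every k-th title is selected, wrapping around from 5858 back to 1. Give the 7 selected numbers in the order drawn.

Selection 1: 3121
Selection 2: 3121 + 827 = 3948
Selection 3: 3948 + 827 = 4775
Selection 4: 4775 + 827 = 5602
Selection 5: 5602 + 827 = 6429 → 6429 − 5858 = 571
Selection 6: 571 + 827 = 1398
Selection 7: 1398 + 827 = 2225

3121, 3948, 4775, 5602, 571, 1398, 2225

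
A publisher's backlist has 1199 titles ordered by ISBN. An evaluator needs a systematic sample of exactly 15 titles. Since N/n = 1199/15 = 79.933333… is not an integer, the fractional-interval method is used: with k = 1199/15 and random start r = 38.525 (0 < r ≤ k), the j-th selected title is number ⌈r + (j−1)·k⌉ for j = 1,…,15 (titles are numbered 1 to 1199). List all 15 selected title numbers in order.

39, 119, 199, 279, 359, 439, 519, 599, 678, 758, 838, 918, 998, 1078, 1158

j=1: r + 0k = 38.525 → ⌈·⌉ = 39
j=2: r + 1k = 118.458333… → ⌈·⌉ = 119
j=3: r + 2k = 198.391666… → ⌈·⌉ = 199
j=4: r + 3k = 278.325 → ⌈·⌉ = 279
j=5: r + 4k = 358.258333… → ⌈·⌉ = 359
j=6: r + 5k = 438.191666… → ⌈·⌉ = 439
j=7: r + 6k = 518.125 → ⌈·⌉ = 519
j=8: r + 7k = 598.058333… → ⌈·⌉ = 599
j=9: r + 8k = 677.991666… → ⌈·⌉ = 678
j=10: r + 9k = 757.925 → ⌈·⌉ = 758
j=11: r + 10k = 837.858333… → ⌈·⌉ = 838
j=12: r + 11k = 917.791666… → ⌈·⌉ = 918
j=13: r + 12k = 997.725 → ⌈·⌉ = 998
j=14: r + 13k = 1077.658333… → ⌈·⌉ = 1078
j=15: r + 14k = 1157.591666… → ⌈·⌉ = 1158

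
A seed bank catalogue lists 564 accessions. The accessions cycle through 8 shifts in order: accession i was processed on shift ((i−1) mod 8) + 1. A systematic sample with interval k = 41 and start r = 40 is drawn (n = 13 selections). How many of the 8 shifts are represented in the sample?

Consecutive selections differ by k = 41, so their shift numbers differ by 41 mod 8 = 1.
gcd(41, 8) = 1, so the sample visits 8/1 = 8 distinct residues mod 8.
Start 40 is shift 8; the shifts hit are 1, 2, 3, 4, 5, 6, 7, 8.

8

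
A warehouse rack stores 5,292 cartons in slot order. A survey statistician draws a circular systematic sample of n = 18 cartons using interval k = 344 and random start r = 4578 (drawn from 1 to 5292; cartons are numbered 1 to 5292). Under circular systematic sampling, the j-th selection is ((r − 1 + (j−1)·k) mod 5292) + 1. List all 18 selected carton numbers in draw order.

4578, 4922, 5266, 318, 662, 1006, 1350, 1694, 2038, 2382, 2726, 3070, 3414, 3758, 4102, 4446, 4790, 5134

Selection 1: 4578
Selection 2: 4578 + 344 = 4922
Selection 3: 4922 + 344 = 5266
Selection 4: 5266 + 344 = 5610 → 5610 − 5292 = 318
Selection 5: 318 + 344 = 662
Selection 6: 662 + 344 = 1006
Selection 7: 1006 + 344 = 1350
Selection 8: 1350 + 344 = 1694
Selection 9: 1694 + 344 = 2038
Selection 10: 2038 + 344 = 2382
Selection 11: 2382 + 344 = 2726
Selection 12: 2726 + 344 = 3070
Selection 13: 3070 + 344 = 3414
Selection 14: 3414 + 344 = 3758
Selection 15: 3758 + 344 = 4102
Selection 16: 4102 + 344 = 4446
Selection 17: 4446 + 344 = 4790
Selection 18: 4790 + 344 = 5134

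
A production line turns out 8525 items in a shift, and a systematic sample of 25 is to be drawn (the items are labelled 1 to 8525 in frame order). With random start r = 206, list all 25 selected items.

k = N/n = 8525/25 = 341
item 1: 206
item 2: 206 + 341 = 547
item 3: 547 + 341 = 888
item 4: 888 + 341 = 1229
item 5: 1229 + 341 = 1570
item 6: 1570 + 341 = 1911
item 7: 1911 + 341 = 2252
item 8: 2252 + 341 = 2593
item 9: 2593 + 341 = 2934
item 10: 2934 + 341 = 3275
item 11: 3275 + 341 = 3616
item 12: 3616 + 341 = 3957
item 13: 3957 + 341 = 4298
item 14: 4298 + 341 = 4639
item 15: 4639 + 341 = 4980
item 16: 4980 + 341 = 5321
item 17: 5321 + 341 = 5662
item 18: 5662 + 341 = 6003
item 19: 6003 + 341 = 6344
item 20: 6344 + 341 = 6685
item 21: 6685 + 341 = 7026
item 22: 7026 + 341 = 7367
item 23: 7367 + 341 = 7708
item 24: 7708 + 341 = 8049
item 25: 8049 + 341 = 8390

206, 547, 888, 1229, 1570, 1911, 2252, 2593, 2934, 3275, 3616, 3957, 4298, 4639, 4980, 5321, 5662, 6003, 6344, 6685, 7026, 7367, 7708, 8049, 8390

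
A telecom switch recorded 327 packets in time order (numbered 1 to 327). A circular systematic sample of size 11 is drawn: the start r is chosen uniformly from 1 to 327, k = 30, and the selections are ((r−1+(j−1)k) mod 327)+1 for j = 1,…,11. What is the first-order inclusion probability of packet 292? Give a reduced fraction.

For each position j, as r ranges over 1…327 the j-th selection hits every packet exactly once, so packet 292 is selected for exactly 11 of the 327 starts.
Inclusion probability = 11/327.

11/327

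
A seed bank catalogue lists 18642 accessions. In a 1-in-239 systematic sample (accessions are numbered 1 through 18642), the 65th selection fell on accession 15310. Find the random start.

k = 239
r = 15310 − (65−1)×239 = 15310 − 15296 = 14

14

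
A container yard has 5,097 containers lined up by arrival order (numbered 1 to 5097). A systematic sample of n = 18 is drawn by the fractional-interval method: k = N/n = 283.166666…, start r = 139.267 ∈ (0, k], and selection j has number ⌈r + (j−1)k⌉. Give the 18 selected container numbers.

140, 423, 706, 989, 1272, 1556, 1839, 2122, 2405, 2688, 2971, 3255, 3538, 3821, 4104, 4387, 4670, 4954

j=1: r + 0k = 139.267 → ⌈·⌉ = 140
j=2: r + 1k = 422.433666… → ⌈·⌉ = 423
j=3: r + 2k = 705.600333… → ⌈·⌉ = 706
j=4: r + 3k = 988.767 → ⌈·⌉ = 989
j=5: r + 4k = 1271.933666… → ⌈·⌉ = 1272
j=6: r + 5k = 1555.100333… → ⌈·⌉ = 1556
j=7: r + 6k = 1838.267 → ⌈·⌉ = 1839
j=8: r + 7k = 2121.433666… → ⌈·⌉ = 2122
j=9: r + 8k = 2404.600333… → ⌈·⌉ = 2405
j=10: r + 9k = 2687.767 → ⌈·⌉ = 2688
j=11: r + 10k = 2970.933666… → ⌈·⌉ = 2971
j=12: r + 11k = 3254.100333… → ⌈·⌉ = 3255
j=13: r + 12k = 3537.267 → ⌈·⌉ = 3538
j=14: r + 13k = 3820.433666… → ⌈·⌉ = 3821
j=15: r + 14k = 4103.600333… → ⌈·⌉ = 4104
j=16: r + 15k = 4386.767 → ⌈·⌉ = 4387
j=17: r + 16k = 4669.933666… → ⌈·⌉ = 4670
j=18: r + 17k = 4953.100333… → ⌈·⌉ = 4954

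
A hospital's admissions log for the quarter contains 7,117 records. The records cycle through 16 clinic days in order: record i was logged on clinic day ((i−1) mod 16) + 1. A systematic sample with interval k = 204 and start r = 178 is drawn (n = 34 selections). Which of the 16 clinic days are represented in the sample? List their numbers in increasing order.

Consecutive selections differ by k = 204, so their clinic day numbers differ by 204 mod 16 = 12.
gcd(204, 16) = 4, so the sample visits 16/4 = 4 distinct residues mod 16.
Start 178 is clinic day 2; the clinic days hit are 2, 6, 10, 14.

2, 6, 10, 14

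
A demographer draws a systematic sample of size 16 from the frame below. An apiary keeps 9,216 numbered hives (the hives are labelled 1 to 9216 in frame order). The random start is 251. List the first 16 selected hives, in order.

k = N/n = 9216/16 = 576
hive 1: 251
hive 2: 251 + 576 = 827
hive 3: 827 + 576 = 1403
hive 4: 1403 + 576 = 1979
hive 5: 1979 + 576 = 2555
hive 6: 2555 + 576 = 3131
hive 7: 3131 + 576 = 3707
hive 8: 3707 + 576 = 4283
hive 9: 4283 + 576 = 4859
hive 10: 4859 + 576 = 5435
hive 11: 5435 + 576 = 6011
hive 12: 6011 + 576 = 6587
hive 13: 6587 + 576 = 7163
hive 14: 7163 + 576 = 7739
hive 15: 7739 + 576 = 8315
hive 16: 8315 + 576 = 8891

251, 827, 1403, 1979, 2555, 3131, 3707, 4283, 4859, 5435, 6011, 6587, 7163, 7739, 8315, 8891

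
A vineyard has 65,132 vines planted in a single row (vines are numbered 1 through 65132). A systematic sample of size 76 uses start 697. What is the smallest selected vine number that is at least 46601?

k = 65132/76 = 857
Steps past start: ⌈(46601 − 697)/857⌉ = ⌈45904/857⌉ = 54
Selected vine: 697 + 54×857 = 46975

46975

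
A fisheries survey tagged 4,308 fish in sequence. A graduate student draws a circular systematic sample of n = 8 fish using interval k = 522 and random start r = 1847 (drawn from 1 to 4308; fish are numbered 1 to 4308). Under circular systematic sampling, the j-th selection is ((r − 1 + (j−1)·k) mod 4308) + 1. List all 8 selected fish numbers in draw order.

1847, 2369, 2891, 3413, 3935, 149, 671, 1193

Selection 1: 1847
Selection 2: 1847 + 522 = 2369
Selection 3: 2369 + 522 = 2891
Selection 4: 2891 + 522 = 3413
Selection 5: 3413 + 522 = 3935
Selection 6: 3935 + 522 = 4457 → 4457 − 4308 = 149
Selection 7: 149 + 522 = 671
Selection 8: 671 + 522 = 1193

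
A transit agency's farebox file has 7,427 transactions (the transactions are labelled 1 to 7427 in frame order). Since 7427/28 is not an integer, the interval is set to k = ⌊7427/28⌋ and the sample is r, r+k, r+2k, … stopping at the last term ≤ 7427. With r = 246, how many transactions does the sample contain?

k = ⌊7427/28⌋ = 265
Achieved size = ⌊(7427 − 246)/265⌋ + 1 = ⌊7181/265⌋ + 1 = 27 + 1 = 28
(last selection: 246 + 27×265 = 7401 ≤ 7427; next would be 7666 > 7427)

28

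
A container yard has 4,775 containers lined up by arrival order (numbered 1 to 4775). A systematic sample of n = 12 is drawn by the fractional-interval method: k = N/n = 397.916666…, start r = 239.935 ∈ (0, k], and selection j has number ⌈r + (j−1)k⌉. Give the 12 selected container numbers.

240, 638, 1036, 1434, 1832, 2230, 2628, 3026, 3424, 3822, 4220, 4618

j=1: r + 0k = 239.935 → ⌈·⌉ = 240
j=2: r + 1k = 637.851666… → ⌈·⌉ = 638
j=3: r + 2k = 1035.768333… → ⌈·⌉ = 1036
j=4: r + 3k = 1433.685 → ⌈·⌉ = 1434
j=5: r + 4k = 1831.601666… → ⌈·⌉ = 1832
j=6: r + 5k = 2229.518333… → ⌈·⌉ = 2230
j=7: r + 6k = 2627.435 → ⌈·⌉ = 2628
j=8: r + 7k = 3025.351666… → ⌈·⌉ = 3026
j=9: r + 8k = 3423.268333… → ⌈·⌉ = 3424
j=10: r + 9k = 3821.185 → ⌈·⌉ = 3822
j=11: r + 10k = 4219.101666… → ⌈·⌉ = 4220
j=12: r + 11k = 4617.018333… → ⌈·⌉ = 4618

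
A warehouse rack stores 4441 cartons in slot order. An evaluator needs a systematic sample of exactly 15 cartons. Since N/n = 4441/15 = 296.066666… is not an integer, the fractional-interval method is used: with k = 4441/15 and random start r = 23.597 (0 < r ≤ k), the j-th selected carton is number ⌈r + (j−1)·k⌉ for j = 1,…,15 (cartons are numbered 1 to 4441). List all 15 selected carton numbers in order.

j=1: r + 0k = 23.597 → ⌈·⌉ = 24
j=2: r + 1k = 319.663666… → ⌈·⌉ = 320
j=3: r + 2k = 615.730333… → ⌈·⌉ = 616
j=4: r + 3k = 911.797 → ⌈·⌉ = 912
j=5: r + 4k = 1207.863666… → ⌈·⌉ = 1208
j=6: r + 5k = 1503.930333… → ⌈·⌉ = 1504
j=7: r + 6k = 1799.997 → ⌈·⌉ = 1800
j=8: r + 7k = 2096.063666… → ⌈·⌉ = 2097
j=9: r + 8k = 2392.130333… → ⌈·⌉ = 2393
j=10: r + 9k = 2688.197 → ⌈·⌉ = 2689
j=11: r + 10k = 2984.263666… → ⌈·⌉ = 2985
j=12: r + 11k = 3280.330333… → ⌈·⌉ = 3281
j=13: r + 12k = 3576.397 → ⌈·⌉ = 3577
j=14: r + 13k = 3872.463666… → ⌈·⌉ = 3873
j=15: r + 14k = 4168.530333… → ⌈·⌉ = 4169

24, 320, 616, 912, 1208, 1504, 1800, 2097, 2393, 2689, 2985, 3281, 3577, 3873, 4169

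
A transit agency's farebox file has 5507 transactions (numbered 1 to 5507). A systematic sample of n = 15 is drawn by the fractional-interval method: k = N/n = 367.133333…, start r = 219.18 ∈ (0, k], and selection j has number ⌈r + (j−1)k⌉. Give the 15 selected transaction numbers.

220, 587, 954, 1321, 1688, 2055, 2422, 2790, 3157, 3524, 3891, 4258, 4625, 4992, 5360

j=1: r + 0k = 219.18 → ⌈·⌉ = 220
j=2: r + 1k = 586.313333… → ⌈·⌉ = 587
j=3: r + 2k = 953.446666… → ⌈·⌉ = 954
j=4: r + 3k = 1320.58 → ⌈·⌉ = 1321
j=5: r + 4k = 1687.713333… → ⌈·⌉ = 1688
j=6: r + 5k = 2054.846666… → ⌈·⌉ = 2055
j=7: r + 6k = 2421.98 → ⌈·⌉ = 2422
j=8: r + 7k = 2789.113333… → ⌈·⌉ = 2790
j=9: r + 8k = 3156.246666… → ⌈·⌉ = 3157
j=10: r + 9k = 3523.38 → ⌈·⌉ = 3524
j=11: r + 10k = 3890.513333… → ⌈·⌉ = 3891
j=12: r + 11k = 4257.646666… → ⌈·⌉ = 4258
j=13: r + 12k = 4624.78 → ⌈·⌉ = 4625
j=14: r + 13k = 4991.913333… → ⌈·⌉ = 4992
j=15: r + 14k = 5359.046666… → ⌈·⌉ = 5360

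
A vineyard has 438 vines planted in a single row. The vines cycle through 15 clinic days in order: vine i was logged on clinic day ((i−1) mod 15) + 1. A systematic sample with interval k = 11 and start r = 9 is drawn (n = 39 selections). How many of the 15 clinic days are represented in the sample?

Consecutive selections differ by k = 11, so their clinic day numbers differ by 11 mod 15 = 11.
gcd(11, 15) = 1, so the sample visits 15/1 = 15 distinct residues mod 15.
Start 9 is clinic day 9; the clinic days hit are 1, 2, 3, 4, 5, 6, 7, 8, 9, 10, 11, 12, 13, 14, 15.

15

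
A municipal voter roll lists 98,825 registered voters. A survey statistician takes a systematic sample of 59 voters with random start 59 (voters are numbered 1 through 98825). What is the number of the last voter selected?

97209

k = 98825/59 = 1675
59th selection = r + (59−1)·k = 59 + 58×1675 = 59 + 97150 = 97209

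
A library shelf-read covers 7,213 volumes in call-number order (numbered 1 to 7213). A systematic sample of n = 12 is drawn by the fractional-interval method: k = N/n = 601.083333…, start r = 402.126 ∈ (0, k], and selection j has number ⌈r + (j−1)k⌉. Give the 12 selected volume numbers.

j=1: r + 0k = 402.126 → ⌈·⌉ = 403
j=2: r + 1k = 1003.209333… → ⌈·⌉ = 1004
j=3: r + 2k = 1604.292666… → ⌈·⌉ = 1605
j=4: r + 3k = 2205.376 → ⌈·⌉ = 2206
j=5: r + 4k = 2806.459333… → ⌈·⌉ = 2807
j=6: r + 5k = 3407.542666… → ⌈·⌉ = 3408
j=7: r + 6k = 4008.626 → ⌈·⌉ = 4009
j=8: r + 7k = 4609.709333… → ⌈·⌉ = 4610
j=9: r + 8k = 5210.792666… → ⌈·⌉ = 5211
j=10: r + 9k = 5811.876 → ⌈·⌉ = 5812
j=11: r + 10k = 6412.959333… → ⌈·⌉ = 6413
j=12: r + 11k = 7014.042666… → ⌈·⌉ = 7015

403, 1004, 1605, 2206, 2807, 3408, 4009, 4610, 5211, 5812, 6413, 7015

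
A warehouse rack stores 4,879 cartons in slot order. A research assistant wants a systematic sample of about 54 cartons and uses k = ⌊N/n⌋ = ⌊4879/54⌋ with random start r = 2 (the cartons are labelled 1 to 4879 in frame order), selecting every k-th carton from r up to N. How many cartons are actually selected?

k = ⌊4879/54⌋ = 90
Achieved size = ⌊(4879 − 2)/90⌋ + 1 = ⌊4877/90⌋ + 1 = 54 + 1 = 55
(last selection: 2 + 54×90 = 4862 ≤ 4879; next would be 4952 > 4879)

55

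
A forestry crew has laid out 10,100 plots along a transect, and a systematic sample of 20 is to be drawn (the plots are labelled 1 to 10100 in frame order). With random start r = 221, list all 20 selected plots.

k = N/n = 10100/20 = 505
plot 1: 221
plot 2: 221 + 505 = 726
plot 3: 726 + 505 = 1231
plot 4: 1231 + 505 = 1736
plot 5: 1736 + 505 = 2241
plot 6: 2241 + 505 = 2746
plot 7: 2746 + 505 = 3251
plot 8: 3251 + 505 = 3756
plot 9: 3756 + 505 = 4261
plot 10: 4261 + 505 = 4766
plot 11: 4766 + 505 = 5271
plot 12: 5271 + 505 = 5776
plot 13: 5776 + 505 = 6281
plot 14: 6281 + 505 = 6786
plot 15: 6786 + 505 = 7291
plot 16: 7291 + 505 = 7796
plot 17: 7796 + 505 = 8301
plot 18: 8301 + 505 = 8806
plot 19: 8806 + 505 = 9311
plot 20: 9311 + 505 = 9816

221, 726, 1231, 1736, 2241, 2746, 3251, 3756, 4261, 4766, 5271, 5776, 6281, 6786, 7291, 7796, 8301, 8806, 9311, 9816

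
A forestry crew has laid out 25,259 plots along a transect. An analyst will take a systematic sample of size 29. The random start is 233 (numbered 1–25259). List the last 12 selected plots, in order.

k = N/n = 25259/29 = 871
18th selection = 233 + 17×871 = 15040
19th: 15040 + 871 = 15911
20th: 15911 + 871 = 16782
21st: 16782 + 871 = 17653
22nd: 17653 + 871 = 18524
23rd: 18524 + 871 = 19395
24th: 19395 + 871 = 20266
25th: 20266 + 871 = 21137
26th: 21137 + 871 = 22008
27th: 22008 + 871 = 22879
28th: 22879 + 871 = 23750
29th: 23750 + 871 = 24621

15040, 15911, 16782, 17653, 18524, 19395, 20266, 21137, 22008, 22879, 23750, 24621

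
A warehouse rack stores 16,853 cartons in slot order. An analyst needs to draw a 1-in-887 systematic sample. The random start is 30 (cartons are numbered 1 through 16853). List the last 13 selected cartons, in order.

5352, 6239, 7126, 8013, 8900, 9787, 10674, 11561, 12448, 13335, 14222, 15109, 15996

7th selection = 30 + 6×887 = 5352
8th: 5352 + 887 = 6239
9th: 6239 + 887 = 7126
10th: 7126 + 887 = 8013
11th: 8013 + 887 = 8900
12th: 8900 + 887 = 9787
13th: 9787 + 887 = 10674
14th: 10674 + 887 = 11561
15th: 11561 + 887 = 12448
16th: 12448 + 887 = 13335
17th: 13335 + 887 = 14222
18th: 14222 + 887 = 15109
19th: 15109 + 887 = 15996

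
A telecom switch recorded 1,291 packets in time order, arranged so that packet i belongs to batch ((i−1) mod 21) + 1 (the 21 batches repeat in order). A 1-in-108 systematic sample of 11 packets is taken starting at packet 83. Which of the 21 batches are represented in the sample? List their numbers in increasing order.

2, 5, 8, 11, 14, 17, 20

Consecutive selections differ by k = 108, so their batch numbers differ by 108 mod 21 = 3.
gcd(108, 21) = 3, so the sample visits 21/3 = 7 distinct residues mod 21.
Start 83 is batch 20; the batches hit are 2, 5, 8, 11, 14, 17, 20.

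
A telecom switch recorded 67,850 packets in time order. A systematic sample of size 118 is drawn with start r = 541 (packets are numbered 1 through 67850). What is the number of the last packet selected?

67816

k = 67850/118 = 575
118th selection = r + (118−1)·k = 541 + 117×575 = 541 + 67275 = 67816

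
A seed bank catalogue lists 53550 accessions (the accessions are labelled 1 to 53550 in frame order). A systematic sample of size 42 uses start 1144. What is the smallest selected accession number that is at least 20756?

k = 53550/42 = 1275
Steps past start: ⌈(20756 − 1144)/1275⌉ = ⌈19612/1275⌉ = 16
Selected accession: 1144 + 16×1275 = 21544

21544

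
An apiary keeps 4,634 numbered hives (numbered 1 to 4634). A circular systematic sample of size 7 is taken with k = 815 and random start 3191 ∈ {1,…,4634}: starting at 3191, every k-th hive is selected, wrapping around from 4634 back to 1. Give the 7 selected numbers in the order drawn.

3191, 4006, 187, 1002, 1817, 2632, 3447

Selection 1: 3191
Selection 2: 3191 + 815 = 4006
Selection 3: 4006 + 815 = 4821 → 4821 − 4634 = 187
Selection 4: 187 + 815 = 1002
Selection 5: 1002 + 815 = 1817
Selection 6: 1817 + 815 = 2632
Selection 7: 2632 + 815 = 3447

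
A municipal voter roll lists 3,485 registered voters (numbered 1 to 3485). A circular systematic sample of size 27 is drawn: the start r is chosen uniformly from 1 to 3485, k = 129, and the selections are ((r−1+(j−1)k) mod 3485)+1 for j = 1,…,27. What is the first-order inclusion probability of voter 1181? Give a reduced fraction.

27/3485

For each position j, as r ranges over 1…3485 the j-th selection hits every voter exactly once, so voter 1181 is selected for exactly 27 of the 3485 starts.
Inclusion probability = 27/3485.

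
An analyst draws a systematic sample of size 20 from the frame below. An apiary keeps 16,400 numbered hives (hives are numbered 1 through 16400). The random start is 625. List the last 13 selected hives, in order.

k = N/n = 16400/20 = 820
8th selection = 625 + 7×820 = 6365
9th: 6365 + 820 = 7185
10th: 7185 + 820 = 8005
11th: 8005 + 820 = 8825
12th: 8825 + 820 = 9645
13th: 9645 + 820 = 10465
14th: 10465 + 820 = 11285
15th: 11285 + 820 = 12105
16th: 12105 + 820 = 12925
17th: 12925 + 820 = 13745
18th: 13745 + 820 = 14565
19th: 14565 + 820 = 15385
20th: 15385 + 820 = 16205

6365, 7185, 8005, 8825, 9645, 10465, 11285, 12105, 12925, 13745, 14565, 15385, 16205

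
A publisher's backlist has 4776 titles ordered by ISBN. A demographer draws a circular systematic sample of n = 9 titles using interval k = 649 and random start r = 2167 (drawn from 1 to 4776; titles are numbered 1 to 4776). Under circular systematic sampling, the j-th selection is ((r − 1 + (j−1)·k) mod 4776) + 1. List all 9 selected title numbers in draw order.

Selection 1: 2167
Selection 2: 2167 + 649 = 2816
Selection 3: 2816 + 649 = 3465
Selection 4: 3465 + 649 = 4114
Selection 5: 4114 + 649 = 4763
Selection 6: 4763 + 649 = 5412 → 5412 − 4776 = 636
Selection 7: 636 + 649 = 1285
Selection 8: 1285 + 649 = 1934
Selection 9: 1934 + 649 = 2583

2167, 2816, 3465, 4114, 4763, 636, 1285, 1934, 2583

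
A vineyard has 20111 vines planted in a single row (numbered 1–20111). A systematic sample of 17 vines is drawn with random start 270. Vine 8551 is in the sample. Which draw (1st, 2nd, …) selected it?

8

k = 20111/17 = 1183
position = (8551 − 270)/1183 + 1 = 8281/1183 + 1 = 7 + 1 = 8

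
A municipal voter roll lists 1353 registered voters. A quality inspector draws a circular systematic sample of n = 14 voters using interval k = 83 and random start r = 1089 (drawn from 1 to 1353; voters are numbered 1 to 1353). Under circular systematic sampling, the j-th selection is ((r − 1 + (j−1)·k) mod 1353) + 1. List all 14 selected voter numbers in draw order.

1089, 1172, 1255, 1338, 68, 151, 234, 317, 400, 483, 566, 649, 732, 815

Selection 1: 1089
Selection 2: 1089 + 83 = 1172
Selection 3: 1172 + 83 = 1255
Selection 4: 1255 + 83 = 1338
Selection 5: 1338 + 83 = 1421 → 1421 − 1353 = 68
Selection 6: 68 + 83 = 151
Selection 7: 151 + 83 = 234
Selection 8: 234 + 83 = 317
Selection 9: 317 + 83 = 400
Selection 10: 400 + 83 = 483
Selection 11: 483 + 83 = 566
Selection 12: 566 + 83 = 649
Selection 13: 649 + 83 = 732
Selection 14: 732 + 83 = 815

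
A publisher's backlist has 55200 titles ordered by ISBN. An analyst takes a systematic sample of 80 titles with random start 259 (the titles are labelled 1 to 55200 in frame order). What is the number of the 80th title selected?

k = 55200/80 = 690
80th selection = r + (80−1)·k = 259 + 79×690 = 259 + 54510 = 54769

54769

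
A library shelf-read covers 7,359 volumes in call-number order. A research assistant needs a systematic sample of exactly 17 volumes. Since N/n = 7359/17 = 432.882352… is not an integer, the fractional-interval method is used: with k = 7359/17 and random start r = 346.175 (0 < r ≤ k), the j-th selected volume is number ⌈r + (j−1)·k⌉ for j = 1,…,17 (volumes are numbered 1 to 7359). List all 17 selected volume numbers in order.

j=1: r + 0k = 346.175 → ⌈·⌉ = 347
j=2: r + 1k = 779.057352… → ⌈·⌉ = 780
j=3: r + 2k = 1211.939705… → ⌈·⌉ = 1212
j=4: r + 3k = 1644.822058… → ⌈·⌉ = 1645
j=5: r + 4k = 2077.704411… → ⌈·⌉ = 2078
j=6: r + 5k = 2510.586764… → ⌈·⌉ = 2511
j=7: r + 6k = 2943.469117… → ⌈·⌉ = 2944
j=8: r + 7k = 3376.351470… → ⌈·⌉ = 3377
j=9: r + 8k = 3809.233823… → ⌈·⌉ = 3810
j=10: r + 9k = 4242.116176… → ⌈·⌉ = 4243
j=11: r + 10k = 4674.998529… → ⌈·⌉ = 4675
j=12: r + 11k = 5107.880882… → ⌈·⌉ = 5108
j=13: r + 12k = 5540.763235… → ⌈·⌉ = 5541
j=14: r + 13k = 5973.645588… → ⌈·⌉ = 5974
j=15: r + 14k = 6406.527941… → ⌈·⌉ = 6407
j=16: r + 15k = 6839.410294… → ⌈·⌉ = 6840
j=17: r + 16k = 7272.292647… → ⌈·⌉ = 7273

347, 780, 1212, 1645, 2078, 2511, 2944, 3377, 3810, 4243, 4675, 5108, 5541, 5974, 6407, 6840, 7273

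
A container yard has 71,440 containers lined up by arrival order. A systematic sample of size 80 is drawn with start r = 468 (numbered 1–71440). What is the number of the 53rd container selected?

46904

k = 71440/80 = 893
53rd selection = r + (53−1)·k = 468 + 52×893 = 468 + 46436 = 46904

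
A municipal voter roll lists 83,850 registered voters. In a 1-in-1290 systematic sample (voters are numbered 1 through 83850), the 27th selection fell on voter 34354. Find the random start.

k = 1290
r = 34354 − (27−1)×1290 = 34354 − 33540 = 814

814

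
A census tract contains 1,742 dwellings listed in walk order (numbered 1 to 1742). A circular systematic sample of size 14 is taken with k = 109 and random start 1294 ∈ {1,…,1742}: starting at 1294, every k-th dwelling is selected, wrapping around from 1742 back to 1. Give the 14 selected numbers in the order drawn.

Selection 1: 1294
Selection 2: 1294 + 109 = 1403
Selection 3: 1403 + 109 = 1512
Selection 4: 1512 + 109 = 1621
Selection 5: 1621 + 109 = 1730
Selection 6: 1730 + 109 = 1839 → 1839 − 1742 = 97
Selection 7: 97 + 109 = 206
Selection 8: 206 + 109 = 315
Selection 9: 315 + 109 = 424
Selection 10: 424 + 109 = 533
Selection 11: 533 + 109 = 642
Selection 12: 642 + 109 = 751
Selection 13: 751 + 109 = 860
Selection 14: 860 + 109 = 969

1294, 1403, 1512, 1621, 1730, 97, 206, 315, 424, 533, 642, 751, 860, 969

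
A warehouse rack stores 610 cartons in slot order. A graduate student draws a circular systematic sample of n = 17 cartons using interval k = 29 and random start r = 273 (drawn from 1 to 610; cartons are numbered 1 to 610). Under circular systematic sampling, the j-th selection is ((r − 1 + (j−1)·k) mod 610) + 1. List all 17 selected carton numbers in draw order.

Selection 1: 273
Selection 2: 273 + 29 = 302
Selection 3: 302 + 29 = 331
Selection 4: 331 + 29 = 360
Selection 5: 360 + 29 = 389
Selection 6: 389 + 29 = 418
Selection 7: 418 + 29 = 447
Selection 8: 447 + 29 = 476
Selection 9: 476 + 29 = 505
Selection 10: 505 + 29 = 534
Selection 11: 534 + 29 = 563
Selection 12: 563 + 29 = 592
Selection 13: 592 + 29 = 621 → 621 − 610 = 11
Selection 14: 11 + 29 = 40
Selection 15: 40 + 29 = 69
Selection 16: 69 + 29 = 98
Selection 17: 98 + 29 = 127

273, 302, 331, 360, 389, 418, 447, 476, 505, 534, 563, 592, 11, 40, 69, 98, 127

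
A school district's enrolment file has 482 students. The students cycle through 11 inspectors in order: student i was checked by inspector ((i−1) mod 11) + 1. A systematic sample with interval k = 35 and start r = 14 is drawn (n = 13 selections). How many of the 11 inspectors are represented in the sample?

Consecutive selections differ by k = 35, so their inspector numbers differ by 35 mod 11 = 2.
gcd(35, 11) = 1, so the sample visits 11/1 = 11 distinct residues mod 11.
Start 14 is inspector 3; the inspectors hit are 1, 2, 3, 4, 5, 6, 7, 8, 9, 10, 11.

11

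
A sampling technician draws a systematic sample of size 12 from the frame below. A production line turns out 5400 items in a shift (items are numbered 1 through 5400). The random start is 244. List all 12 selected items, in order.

244, 694, 1144, 1594, 2044, 2494, 2944, 3394, 3844, 4294, 4744, 5194

k = N/n = 5400/12 = 450
item 1: 244
item 2: 244 + 450 = 694
item 3: 694 + 450 = 1144
item 4: 1144 + 450 = 1594
item 5: 1594 + 450 = 2044
item 6: 2044 + 450 = 2494
item 7: 2494 + 450 = 2944
item 8: 2944 + 450 = 3394
item 9: 3394 + 450 = 3844
item 10: 3844 + 450 = 4294
item 11: 4294 + 450 = 4744
item 12: 4744 + 450 = 5194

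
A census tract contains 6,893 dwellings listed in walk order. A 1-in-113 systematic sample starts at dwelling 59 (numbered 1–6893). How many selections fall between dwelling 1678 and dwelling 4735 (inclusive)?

27

k = 113
First selection ≥ 1678: 59 + ⌈(1678−59)/113⌉·113 = 59 + 15×113 = 1754
Last selection ≤ 4735: 59 + ⌊(4735−59)/113⌋·113 = 59 + 41×113 = 4692
Count = 41 − 15 + 1 = 27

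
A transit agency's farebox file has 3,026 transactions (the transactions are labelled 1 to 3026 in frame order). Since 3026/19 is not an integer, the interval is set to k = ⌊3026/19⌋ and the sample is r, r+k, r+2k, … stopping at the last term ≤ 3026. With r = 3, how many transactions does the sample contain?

20

k = ⌊3026/19⌋ = 159
Achieved size = ⌊(3026 − 3)/159⌋ + 1 = ⌊3023/159⌋ + 1 = 19 + 1 = 20
(last selection: 3 + 19×159 = 3024 ≤ 3026; next would be 3183 > 3026)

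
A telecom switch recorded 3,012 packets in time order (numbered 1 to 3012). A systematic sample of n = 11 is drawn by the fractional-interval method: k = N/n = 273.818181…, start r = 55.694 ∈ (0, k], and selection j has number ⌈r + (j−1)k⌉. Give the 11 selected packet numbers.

56, 330, 604, 878, 1151, 1425, 1699, 1973, 2247, 2521, 2794

j=1: r + 0k = 55.694 → ⌈·⌉ = 56
j=2: r + 1k = 329.512181… → ⌈·⌉ = 330
j=3: r + 2k = 603.330363… → ⌈·⌉ = 604
j=4: r + 3k = 877.148545… → ⌈·⌉ = 878
j=5: r + 4k = 1150.966727… → ⌈·⌉ = 1151
j=6: r + 5k = 1424.784909… → ⌈·⌉ = 1425
j=7: r + 6k = 1698.603090… → ⌈·⌉ = 1699
j=8: r + 7k = 1972.421272… → ⌈·⌉ = 1973
j=9: r + 8k = 2246.239454… → ⌈·⌉ = 2247
j=10: r + 9k = 2520.057636… → ⌈·⌉ = 2521
j=11: r + 10k = 2793.875818… → ⌈·⌉ = 2794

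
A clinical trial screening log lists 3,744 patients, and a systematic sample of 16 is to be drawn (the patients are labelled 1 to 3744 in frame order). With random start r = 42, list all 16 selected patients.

42, 276, 510, 744, 978, 1212, 1446, 1680, 1914, 2148, 2382, 2616, 2850, 3084, 3318, 3552

k = N/n = 3744/16 = 234
patient 1: 42
patient 2: 42 + 234 = 276
patient 3: 276 + 234 = 510
patient 4: 510 + 234 = 744
patient 5: 744 + 234 = 978
patient 6: 978 + 234 = 1212
patient 7: 1212 + 234 = 1446
patient 8: 1446 + 234 = 1680
patient 9: 1680 + 234 = 1914
patient 10: 1914 + 234 = 2148
patient 11: 2148 + 234 = 2382
patient 12: 2382 + 234 = 2616
patient 13: 2616 + 234 = 2850
patient 14: 2850 + 234 = 3084
patient 15: 3084 + 234 = 3318
patient 16: 3318 + 234 = 3552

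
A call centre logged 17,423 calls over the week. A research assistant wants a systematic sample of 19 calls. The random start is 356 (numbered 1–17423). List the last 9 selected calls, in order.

9526, 10443, 11360, 12277, 13194, 14111, 15028, 15945, 16862

k = N/n = 17423/19 = 917
11th selection = 356 + 10×917 = 9526
12th: 9526 + 917 = 10443
13th: 10443 + 917 = 11360
14th: 11360 + 917 = 12277
15th: 12277 + 917 = 13194
16th: 13194 + 917 = 14111
17th: 14111 + 917 = 15028
18th: 15028 + 917 = 15945
19th: 15945 + 917 = 16862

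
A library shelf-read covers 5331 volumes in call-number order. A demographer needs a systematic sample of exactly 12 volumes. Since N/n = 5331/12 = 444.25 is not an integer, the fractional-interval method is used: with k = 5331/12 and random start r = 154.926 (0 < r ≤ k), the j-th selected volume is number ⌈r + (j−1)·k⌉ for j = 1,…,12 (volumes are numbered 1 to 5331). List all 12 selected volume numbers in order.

j=1: r + 0k = 154.926 → ⌈·⌉ = 155
j=2: r + 1k = 599.176 → ⌈·⌉ = 600
j=3: r + 2k = 1043.426 → ⌈·⌉ = 1044
j=4: r + 3k = 1487.676 → ⌈·⌉ = 1488
j=5: r + 4k = 1931.926 → ⌈·⌉ = 1932
j=6: r + 5k = 2376.176 → ⌈·⌉ = 2377
j=7: r + 6k = 2820.426 → ⌈·⌉ = 2821
j=8: r + 7k = 3264.676 → ⌈·⌉ = 3265
j=9: r + 8k = 3708.926 → ⌈·⌉ = 3709
j=10: r + 9k = 4153.176 → ⌈·⌉ = 4154
j=11: r + 10k = 4597.426 → ⌈·⌉ = 4598
j=12: r + 11k = 5041.676 → ⌈·⌉ = 5042

155, 600, 1044, 1488, 1932, 2377, 2821, 3265, 3709, 4154, 4598, 5042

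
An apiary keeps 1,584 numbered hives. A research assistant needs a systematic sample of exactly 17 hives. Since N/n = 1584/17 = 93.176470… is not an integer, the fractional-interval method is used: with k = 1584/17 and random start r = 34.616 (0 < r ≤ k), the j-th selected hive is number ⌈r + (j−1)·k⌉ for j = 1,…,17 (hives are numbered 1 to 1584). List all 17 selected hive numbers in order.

35, 128, 221, 315, 408, 501, 594, 687, 781, 874, 967, 1060, 1153, 1246, 1340, 1433, 1526

j=1: r + 0k = 34.616 → ⌈·⌉ = 35
j=2: r + 1k = 127.792470… → ⌈·⌉ = 128
j=3: r + 2k = 220.968941… → ⌈·⌉ = 221
j=4: r + 3k = 314.145411… → ⌈·⌉ = 315
j=5: r + 4k = 407.321882… → ⌈·⌉ = 408
j=6: r + 5k = 500.498352… → ⌈·⌉ = 501
j=7: r + 6k = 593.674823… → ⌈·⌉ = 594
j=8: r + 7k = 686.851294… → ⌈·⌉ = 687
j=9: r + 8k = 780.027764… → ⌈·⌉ = 781
j=10: r + 9k = 873.204235… → ⌈·⌉ = 874
j=11: r + 10k = 966.380705… → ⌈·⌉ = 967
j=12: r + 11k = 1059.557176… → ⌈·⌉ = 1060
j=13: r + 12k = 1152.733647… → ⌈·⌉ = 1153
j=14: r + 13k = 1245.910117… → ⌈·⌉ = 1246
j=15: r + 14k = 1339.086588… → ⌈·⌉ = 1340
j=16: r + 15k = 1432.263058… → ⌈·⌉ = 1433
j=17: r + 16k = 1525.439529… → ⌈·⌉ = 1526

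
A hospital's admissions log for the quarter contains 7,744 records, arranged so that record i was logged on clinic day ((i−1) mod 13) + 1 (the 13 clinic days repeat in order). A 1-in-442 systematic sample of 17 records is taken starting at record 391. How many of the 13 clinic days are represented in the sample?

1

Consecutive selections differ by k = 442, so their clinic day numbers differ by 442 mod 13 = 0.
gcd(442, 13) = 13, so the sample visits 13/13 = 1 distinct residues mod 13.
Start 391 is clinic day 1; the clinic days hit are 1.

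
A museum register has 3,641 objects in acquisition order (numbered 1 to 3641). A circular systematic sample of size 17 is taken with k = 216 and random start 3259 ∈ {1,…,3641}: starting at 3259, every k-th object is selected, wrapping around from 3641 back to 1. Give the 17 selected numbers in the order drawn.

3259, 3475, 50, 266, 482, 698, 914, 1130, 1346, 1562, 1778, 1994, 2210, 2426, 2642, 2858, 3074

Selection 1: 3259
Selection 2: 3259 + 216 = 3475
Selection 3: 3475 + 216 = 3691 → 3691 − 3641 = 50
Selection 4: 50 + 216 = 266
Selection 5: 266 + 216 = 482
Selection 6: 482 + 216 = 698
Selection 7: 698 + 216 = 914
Selection 8: 914 + 216 = 1130
Selection 9: 1130 + 216 = 1346
Selection 10: 1346 + 216 = 1562
Selection 11: 1562 + 216 = 1778
Selection 12: 1778 + 216 = 1994
Selection 13: 1994 + 216 = 2210
Selection 14: 2210 + 216 = 2426
Selection 15: 2426 + 216 = 2642
Selection 16: 2642 + 216 = 2858
Selection 17: 2858 + 216 = 3074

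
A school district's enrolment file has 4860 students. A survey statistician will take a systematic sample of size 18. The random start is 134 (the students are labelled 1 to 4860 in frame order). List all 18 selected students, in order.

k = N/n = 4860/18 = 270
student 1: 134
student 2: 134 + 270 = 404
student 3: 404 + 270 = 674
student 4: 674 + 270 = 944
student 5: 944 + 270 = 1214
student 6: 1214 + 270 = 1484
student 7: 1484 + 270 = 1754
student 8: 1754 + 270 = 2024
student 9: 2024 + 270 = 2294
student 10: 2294 + 270 = 2564
student 11: 2564 + 270 = 2834
student 12: 2834 + 270 = 3104
student 13: 3104 + 270 = 3374
student 14: 3374 + 270 = 3644
student 15: 3644 + 270 = 3914
student 16: 3914 + 270 = 4184
student 17: 4184 + 270 = 4454
student 18: 4454 + 270 = 4724

134, 404, 674, 944, 1214, 1484, 1754, 2024, 2294, 2564, 2834, 3104, 3374, 3644, 3914, 4184, 4454, 4724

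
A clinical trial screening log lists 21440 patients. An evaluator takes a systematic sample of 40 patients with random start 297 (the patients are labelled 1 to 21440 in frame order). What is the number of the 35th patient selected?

k = 21440/40 = 536
35th selection = r + (35−1)·k = 297 + 34×536 = 297 + 18224 = 18521

18521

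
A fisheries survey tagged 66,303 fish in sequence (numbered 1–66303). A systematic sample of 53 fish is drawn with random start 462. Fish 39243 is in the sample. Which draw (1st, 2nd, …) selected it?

32

k = 66303/53 = 1251
position = (39243 − 462)/1251 + 1 = 38781/1251 + 1 = 31 + 1 = 32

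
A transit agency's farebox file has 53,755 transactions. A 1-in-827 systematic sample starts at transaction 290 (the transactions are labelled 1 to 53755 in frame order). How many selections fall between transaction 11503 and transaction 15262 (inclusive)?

5

k = 827
First selection ≥ 11503: 290 + ⌈(11503−290)/827⌉·827 = 290 + 14×827 = 11868
Last selection ≤ 15262: 290 + ⌊(15262−290)/827⌋·827 = 290 + 18×827 = 15176
Count = 18 − 14 + 1 = 5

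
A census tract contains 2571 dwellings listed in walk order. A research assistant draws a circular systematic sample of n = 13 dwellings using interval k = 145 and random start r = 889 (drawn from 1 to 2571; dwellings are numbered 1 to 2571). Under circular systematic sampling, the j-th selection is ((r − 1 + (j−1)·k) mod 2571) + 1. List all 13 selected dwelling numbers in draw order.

Selection 1: 889
Selection 2: 889 + 145 = 1034
Selection 3: 1034 + 145 = 1179
Selection 4: 1179 + 145 = 1324
Selection 5: 1324 + 145 = 1469
Selection 6: 1469 + 145 = 1614
Selection 7: 1614 + 145 = 1759
Selection 8: 1759 + 145 = 1904
Selection 9: 1904 + 145 = 2049
Selection 10: 2049 + 145 = 2194
Selection 11: 2194 + 145 = 2339
Selection 12: 2339 + 145 = 2484
Selection 13: 2484 + 145 = 2629 → 2629 − 2571 = 58

889, 1034, 1179, 1324, 1469, 1614, 1759, 1904, 2049, 2194, 2339, 2484, 58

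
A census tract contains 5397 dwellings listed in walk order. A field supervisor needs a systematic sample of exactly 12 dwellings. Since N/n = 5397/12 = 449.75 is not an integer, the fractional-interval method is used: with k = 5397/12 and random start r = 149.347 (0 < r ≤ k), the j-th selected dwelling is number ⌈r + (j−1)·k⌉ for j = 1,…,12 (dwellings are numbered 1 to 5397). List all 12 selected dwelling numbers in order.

150, 600, 1049, 1499, 1949, 2399, 2848, 3298, 3748, 4198, 4647, 5097

j=1: r + 0k = 149.347 → ⌈·⌉ = 150
j=2: r + 1k = 599.097 → ⌈·⌉ = 600
j=3: r + 2k = 1048.847 → ⌈·⌉ = 1049
j=4: r + 3k = 1498.597 → ⌈·⌉ = 1499
j=5: r + 4k = 1948.347 → ⌈·⌉ = 1949
j=6: r + 5k = 2398.097 → ⌈·⌉ = 2399
j=7: r + 6k = 2847.847 → ⌈·⌉ = 2848
j=8: r + 7k = 3297.597 → ⌈·⌉ = 3298
j=9: r + 8k = 3747.347 → ⌈·⌉ = 3748
j=10: r + 9k = 4197.097 → ⌈·⌉ = 4198
j=11: r + 10k = 4646.847 → ⌈·⌉ = 4647
j=12: r + 11k = 5096.597 → ⌈·⌉ = 5097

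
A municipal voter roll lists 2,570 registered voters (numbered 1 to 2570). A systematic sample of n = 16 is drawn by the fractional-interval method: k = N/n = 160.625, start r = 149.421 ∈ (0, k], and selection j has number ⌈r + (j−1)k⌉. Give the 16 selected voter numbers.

j=1: r + 0k = 149.421 → ⌈·⌉ = 150
j=2: r + 1k = 310.046 → ⌈·⌉ = 311
j=3: r + 2k = 470.671 → ⌈·⌉ = 471
j=4: r + 3k = 631.296 → ⌈·⌉ = 632
j=5: r + 4k = 791.921 → ⌈·⌉ = 792
j=6: r + 5k = 952.546 → ⌈·⌉ = 953
j=7: r + 6k = 1113.171 → ⌈·⌉ = 1114
j=8: r + 7k = 1273.796 → ⌈·⌉ = 1274
j=9: r + 8k = 1434.421 → ⌈·⌉ = 1435
j=10: r + 9k = 1595.046 → ⌈·⌉ = 1596
j=11: r + 10k = 1755.671 → ⌈·⌉ = 1756
j=12: r + 11k = 1916.296 → ⌈·⌉ = 1917
j=13: r + 12k = 2076.921 → ⌈·⌉ = 2077
j=14: r + 13k = 2237.546 → ⌈·⌉ = 2238
j=15: r + 14k = 2398.171 → ⌈·⌉ = 2399
j=16: r + 15k = 2558.796 → ⌈·⌉ = 2559

150, 311, 471, 632, 792, 953, 1114, 1274, 1435, 1596, 1756, 1917, 2077, 2238, 2399, 2559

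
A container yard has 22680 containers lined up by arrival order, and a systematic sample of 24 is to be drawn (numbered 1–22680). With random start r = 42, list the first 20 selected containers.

k = N/n = 22680/24 = 945
container 1: 42
container 2: 42 + 945 = 987
container 3: 987 + 945 = 1932
container 4: 1932 + 945 = 2877
container 5: 2877 + 945 = 3822
container 6: 3822 + 945 = 4767
container 7: 4767 + 945 = 5712
container 8: 5712 + 945 = 6657
container 9: 6657 + 945 = 7602
container 10: 7602 + 945 = 8547
container 11: 8547 + 945 = 9492
container 12: 9492 + 945 = 10437
container 13: 10437 + 945 = 11382
container 14: 11382 + 945 = 12327
container 15: 12327 + 945 = 13272
container 16: 13272 + 945 = 14217
container 17: 14217 + 945 = 15162
container 18: 15162 + 945 = 16107
container 19: 16107 + 945 = 17052
container 20: 17052 + 945 = 17997

42, 987, 1932, 2877, 3822, 4767, 5712, 6657, 7602, 8547, 9492, 10437, 11382, 12327, 13272, 14217, 15162, 16107, 17052, 17997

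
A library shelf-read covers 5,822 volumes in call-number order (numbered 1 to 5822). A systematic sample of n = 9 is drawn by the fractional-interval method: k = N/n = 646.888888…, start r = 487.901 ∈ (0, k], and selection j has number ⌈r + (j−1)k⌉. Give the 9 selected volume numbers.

j=1: r + 0k = 487.901 → ⌈·⌉ = 488
j=2: r + 1k = 1134.789888… → ⌈·⌉ = 1135
j=3: r + 2k = 1781.678777… → ⌈·⌉ = 1782
j=4: r + 3k = 2428.567666… → ⌈·⌉ = 2429
j=5: r + 4k = 3075.456555… → ⌈·⌉ = 3076
j=6: r + 5k = 3722.345444… → ⌈·⌉ = 3723
j=7: r + 6k = 4369.234333… → ⌈·⌉ = 4370
j=8: r + 7k = 5016.123222… → ⌈·⌉ = 5017
j=9: r + 8k = 5663.012111… → ⌈·⌉ = 5664

488, 1135, 1782, 2429, 3076, 3723, 4370, 5017, 5664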